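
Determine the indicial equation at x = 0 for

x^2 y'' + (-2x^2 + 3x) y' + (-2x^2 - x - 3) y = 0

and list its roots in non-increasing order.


Divide by x^2 to reach normal form y'' + P_1(x) y' + P_2(x) y = 0 with P_1(x) = -2 + 3/x and P_2(x) = -2 - 1/x - 3/x^2.
x = 0 is a singular point because the y'-coefficient -2 + 3/x has a pole at x = 0 and the y-coefficient -2 - 1/x - 3/x^2 has a pole at x = 0.
It is a regular singular point because x P_1(x) = p(x) = 3 - 2x and x^2 P_2(x) = q(x) = -2x^2 - x - 3 are polynomials, hence analytic at x = 0.
p(0) = 3,  q(0) = -3.
Indicial equation: r(r-1) + p(0) r + q(0) = 0, i.e. r^2 + (p(0) - 1) r + q(0) = 0, i.e. r^2 + 2 r - 3 = 0.
Discriminant: (2)^2 - 4(-3) = 16, so r = (-2 ± 4)/2.
Solving: r_1 = 1, r_2 = -3.

indicial: r^2 + 2 r - 3 = 0; roots r_1 = 1, r_2 = -3


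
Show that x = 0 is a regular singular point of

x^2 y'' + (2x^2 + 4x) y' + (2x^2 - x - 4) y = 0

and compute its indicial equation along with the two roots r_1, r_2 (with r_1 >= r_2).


Divide by x^2 to reach normal form y'' + P_1(x) y' + P_2(x) y = 0 with P_1(x) = 2 + 4/x and P_2(x) = 2 - 1/x - 4/x^2.
x = 0 is a singular point because the y'-coefficient 2 + 4/x has a pole at x = 0 and the y-coefficient 2 - 1/x - 4/x^2 has a pole at x = 0.
It is a regular singular point because x P_1(x) = p(x) = 2x + 4 and x^2 P_2(x) = q(x) = 2x^2 - x - 4 are polynomials, hence analytic at x = 0.
p(0) = 4,  q(0) = -4.
Indicial equation: r(r-1) + p(0) r + q(0) = 0, i.e. r^2 + (p(0) - 1) r + q(0) = 0, i.e. r^2 + 3 r - 4 = 0.
Discriminant: (3)^2 - 4(-4) = 25, so r = (-3 ± 5)/2.
Solving: r_1 = 1, r_2 = -4.

indicial: r^2 + 3 r - 4 = 0; roots r_1 = 1, r_2 = -4


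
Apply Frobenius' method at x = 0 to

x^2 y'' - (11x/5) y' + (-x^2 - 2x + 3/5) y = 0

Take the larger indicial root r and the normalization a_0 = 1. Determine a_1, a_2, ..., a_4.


Write in Frobenius form y'' + (p(x)/x) y' + (q(x)/x^2) y = 0:
  p(x) = -11/5,  q(x) = -x^2 - 2x + 3/5.
Indicial equation: r(r-1) + (-11/5) r + (3/5) = 0 -> roots r_1 = 3, r_2 = 1/5.
Take r = r_1 = 3. Let y(x) = x^r sum_{n>=0} a_n x^n with a_0 = 1.
Substitute y = x^r sum a_n x^n and match x^{r+n}. The recurrence is
  D(n) a_n - 2 a_{n-1} - 1 a_{n-2} = 0,  where D(n) = (r+n)(r+n-1) + (-11/5)(r+n) + (3/5).
  a_n = [2 a_{n-1} + 1 a_{n-2}] / D(n).
Since the indicial polynomial factors as (r - r_1)(r - r_2), D(n) = (r_1 + n - r_1)(r_1 + n - r_2) = n(n + 14/5).
Evaluating step by step (a_0 = 1):
  n = 1: D(1) = 1(1 + 14/5) = 19/5; numerator = 2(1) = 2; a_1 = (2)/(19/5) = 10/19
  n = 2: D(2) = 2(2 + 14/5) = 48/5; numerator = 2(10/19) + 1(1) = 39/19; a_2 = (39/19)/(48/5) = 65/304
  n = 3: D(3) = 3(3 + 14/5) = 87/5; numerator = 2(65/304) + 1(10/19) = 145/152; a_3 = (145/152)/(87/5) = 25/456
  n = 4: D(4) = 4(4 + 14/5) = 136/5; numerator = 2(25/456) + 1(65/304) = 295/912; a_4 = (295/912)/(136/5) = 1475/124032

r = 3; a_0 = 1; a_1 = 10/19; a_2 = 65/304; a_3 = 25/456; a_4 = 1475/124032


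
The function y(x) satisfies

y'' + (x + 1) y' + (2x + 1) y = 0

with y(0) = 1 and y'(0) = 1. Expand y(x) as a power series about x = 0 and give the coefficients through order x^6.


Ansatz: y(x) = sum_{n>=0} a_n x^n, so y'(x) = sum_{n>=1} n a_n x^(n-1) and y''(x) = sum_{n>=2} n(n-1) a_n x^(n-2).
Substitute into P(x) y'' + Q(x) y' + R(x) y = 0 with P(x) = 1, Q(x) = x + 1, R(x) = 2x + 1, and match powers of x.
Initial conditions: a_0 = 1, a_1 = 1.
Setting the coefficient of each power of x to zero and solving order by order (substituting the coefficients already found):
  x^0: 2 a_2 + a_1 + a_0 = 0  ->  2 a_2 = -a_1 - a_0 = -2  ->  a_2 = -1
  x^1: 6 a_3 + 2 a_2 + 2 a_1 + 2 a_0 = 0  ->  6 a_3 = -2 a_2 - 2 a_1 - 2 a_0 = -2  ->  a_3 = -1/3
  x^2: 12 a_4 + 3 a_3 + 3 a_2 + 2 a_1 = 0  ->  12 a_4 = -3 a_3 - 3 a_2 - 2 a_1 = 2  ->  a_4 = 1/6
  x^3: 20 a_5 + 4 a_4 + 4 a_3 + 2 a_2 = 0  ->  20 a_5 = -4 a_4 - 4 a_3 - 2 a_2 = 8/3  ->  a_5 = 2/15
  x^4: 30 a_6 + 5 a_5 + 5 a_4 + 2 a_3 = 0  ->  30 a_6 = -5 a_5 - 5 a_4 - 2 a_3 = -5/6  ->  a_6 = -1/36
Truncated series: y(x) = 1 + x - x^2 - (1/3) x^3 + (1/6) x^4 + (2/15) x^5 - (1/36) x^6 + O(x^7).

a_0 = 1; a_1 = 1; a_2 = -1; a_3 = -1/3; a_4 = 1/6; a_5 = 2/15; a_6 = -1/36


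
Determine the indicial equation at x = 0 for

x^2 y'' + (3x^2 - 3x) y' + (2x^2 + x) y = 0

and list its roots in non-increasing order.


Divide by x^2 to reach normal form y'' + P_1(x) y' + P_2(x) y = 0 with P_1(x) = 3 - 3/x and P_2(x) = 2 + 1/x.
x = 0 is a singular point because the y'-coefficient 3 - 3/x has a pole at x = 0 and the y-coefficient 2 + 1/x has a pole at x = 0.
It is a regular singular point because x P_1(x) = p(x) = 3x - 3 and x^2 P_2(x) = q(x) = 2x^2 + x are polynomials, hence analytic at x = 0.
p(0) = -3,  q(0) = 0.
Indicial equation: r(r-1) + p(0) r + q(0) = 0, i.e. r^2 + (p(0) - 1) r + q(0) = 0, i.e. r^2 - 4 r = 0.
Discriminant: (-4)^2 - 4(0) = 16, so r = (4 ± 4)/2.
Solving: r_1 = 4, r_2 = 0.

indicial: r^2 - 4 r = 0; roots r_1 = 4, r_2 = 0


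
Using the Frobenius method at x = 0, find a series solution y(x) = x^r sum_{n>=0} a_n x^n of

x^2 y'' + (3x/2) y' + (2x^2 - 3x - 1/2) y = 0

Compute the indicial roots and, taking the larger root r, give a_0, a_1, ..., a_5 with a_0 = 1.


Write in Frobenius form y'' + (p(x)/x) y' + (q(x)/x^2) y = 0:
  p(x) = 3/2,  q(x) = 2x^2 - 3x - 1/2.
Indicial equation: r(r-1) + (3/2) r + (-1/2) = 0 -> roots r_1 = 1/2, r_2 = -1.
Take r = r_1 = 1/2. Let y(x) = x^r sum_{n>=0} a_n x^n with a_0 = 1.
Substitute y = x^r sum a_n x^n and match x^{r+n}. The recurrence is
  D(n) a_n - 3 a_{n-1} + 2 a_{n-2} = 0,  where D(n) = (r+n)(r+n-1) + (3/2)(r+n) + (-1/2).
  a_n = [3 a_{n-1} - 2 a_{n-2}] / D(n).
Since the indicial polynomial factors as (r - r_1)(r - r_2), D(n) = (r_1 + n - r_1)(r_1 + n - r_2) = n(n + 3/2).
Evaluating step by step (a_0 = 1):
  n = 1: D(1) = 1(1 + 3/2) = 5/2; numerator = 3(1) = 3; a_1 = (3)/(5/2) = 6/5
  n = 2: D(2) = 2(2 + 3/2) = 7; numerator = 3(6/5) - 2(1) = 8/5; a_2 = (8/5)/(7) = 8/35
  n = 3: D(3) = 3(3 + 3/2) = 27/2; numerator = 3(8/35) - 2(6/5) = -12/7; a_3 = (-12/7)/(27/2) = -8/63
  n = 4: D(4) = 4(4 + 3/2) = 22; numerator = 3(-8/63) - 2(8/35) = -88/105; a_4 = (-88/105)/(22) = -4/105
  n = 5: D(5) = 5(5 + 3/2) = 65/2; numerator = 3(-4/105) - 2(-8/63) = 44/315; a_5 = (44/315)/(65/2) = 88/20475

r = 1/2; a_0 = 1; a_1 = 6/5; a_2 = 8/35; a_3 = -8/63; a_4 = -4/105; a_5 = 88/20475


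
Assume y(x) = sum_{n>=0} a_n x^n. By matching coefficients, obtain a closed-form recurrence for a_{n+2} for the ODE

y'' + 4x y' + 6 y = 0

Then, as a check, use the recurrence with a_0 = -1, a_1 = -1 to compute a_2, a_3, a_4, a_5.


Substitute y = sum_n a_n x^n.
y''(x) has coefficient (n+2)(n+1) a_{n+2} at x^n;
4 x y'(x) has coefficient 4 n a_n at x^n (shift);
6 y(x) has coefficient 6 a_n at x^n.
Matching x^n: (n+2)(n+1) a_{n+2} + (4n + 6) a_n = 0.
Thus a_{n+2} = (-4n - 6) / ((n+1)(n+2)) * a_n.

Check with a_0 = -1, a_1 = -1 (apply the recurrence for n = 0, 1, 2, 3): a_0 = -1, a_1 = -1, a_2 = 3, a_3 = 5/3, a_4 = -7/2, a_5 = -3/2.

a_(n+2) = (-4n - 6) / ((n+1)(n+2)) * a_n; check: a_0 = -1, a_1 = -1, a_2 = 3, a_3 = 5/3, a_4 = -7/2, a_5 = -3/2


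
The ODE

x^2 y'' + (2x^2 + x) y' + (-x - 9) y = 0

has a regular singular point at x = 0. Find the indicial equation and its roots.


Divide by x^2 to reach normal form y'' + P_1(x) y' + P_2(x) y = 0 with P_1(x) = 2 + 1/x and P_2(x) = -1/x - 9/x^2.
x = 0 is a singular point because the y'-coefficient 2 + 1/x has a pole at x = 0 and the y-coefficient -1/x - 9/x^2 has a pole at x = 0.
It is a regular singular point because x P_1(x) = p(x) = 2x + 1 and x^2 P_2(x) = q(x) = -x - 9 are polynomials, hence analytic at x = 0.
p(0) = 1,  q(0) = -9.
Indicial equation: r(r-1) + p(0) r + q(0) = 0, i.e. r^2 + (p(0) - 1) r + q(0) = 0, i.e. r^2 - 9 = 0.
Discriminant: (0)^2 - 4(-9) = 36, so r = (0 ± 6)/2.
Solving: r_1 = 3, r_2 = -3.

indicial: r^2 - 9 = 0; roots r_1 = 3, r_2 = -3


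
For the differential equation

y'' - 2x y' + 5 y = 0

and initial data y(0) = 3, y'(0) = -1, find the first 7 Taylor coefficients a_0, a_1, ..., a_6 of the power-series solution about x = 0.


Ansatz: y(x) = sum_{n>=0} a_n x^n, so y'(x) = sum_{n>=1} n a_n x^(n-1) and y''(x) = sum_{n>=2} n(n-1) a_n x^(n-2).
Substitute into P(x) y'' + Q(x) y' + R(x) y = 0 with P(x) = 1, Q(x) = -2x, R(x) = 5, and match powers of x.
Initial conditions: a_0 = 3, a_1 = -1.
Setting the coefficient of each power of x to zero and solving order by order (substituting the coefficients already found):
  x^0: 2 a_2 + 5 a_0 = 0  ->  2 a_2 = -5 a_0 = -15  ->  a_2 = -15/2
  x^1: 6 a_3 + 3 a_1 = 0  ->  6 a_3 = -3 a_1 = 3  ->  a_3 = 1/2
  x^2: 12 a_4 + a_2 = 0  ->  12 a_4 = -a_2 = 15/2  ->  a_4 = 5/8
  x^3: 20 a_5 - a_3 = 0  ->  20 a_5 = a_3 = 1/2  ->  a_5 = 1/40
  x^4: 30 a_6 - 3 a_4 = 0  ->  30 a_6 = 3 a_4 = 15/8  ->  a_6 = 1/16
Truncated series: y(x) = 3 - x - (15/2) x^2 + (1/2) x^3 + (5/8) x^4 + (1/40) x^5 + (1/16) x^6 + O(x^7).

a_0 = 3; a_1 = -1; a_2 = -15/2; a_3 = 1/2; a_4 = 5/8; a_5 = 1/40; a_6 = 1/16


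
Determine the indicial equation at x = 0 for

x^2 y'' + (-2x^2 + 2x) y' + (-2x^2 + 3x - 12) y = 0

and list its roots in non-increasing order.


Divide by x^2 to reach normal form y'' + P_1(x) y' + P_2(x) y = 0 with P_1(x) = -2 + 2/x and P_2(x) = -2 + 3/x - 12/x^2.
x = 0 is a singular point because the y'-coefficient -2 + 2/x has a pole at x = 0 and the y-coefficient -2 + 3/x - 12/x^2 has a pole at x = 0.
It is a regular singular point because x P_1(x) = p(x) = 2 - 2x and x^2 P_2(x) = q(x) = -2x^2 + 3x - 12 are polynomials, hence analytic at x = 0.
p(0) = 2,  q(0) = -12.
Indicial equation: r(r-1) + p(0) r + q(0) = 0, i.e. r^2 + (p(0) - 1) r + q(0) = 0, i.e. r^2 + 1 r - 12 = 0.
Discriminant: (1)^2 - 4(-12) = 49, so r = (-1 ± 7)/2.
Solving: r_1 = 3, r_2 = -4.

indicial: r^2 + 1 r - 12 = 0; roots r_1 = 3, r_2 = -4


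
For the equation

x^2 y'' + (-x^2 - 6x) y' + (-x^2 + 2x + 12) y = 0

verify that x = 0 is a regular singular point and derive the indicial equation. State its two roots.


Divide by x^2 to reach normal form y'' + P_1(x) y' + P_2(x) y = 0 with P_1(x) = -1 - 6/x and P_2(x) = -1 + 2/x + 12/x^2.
x = 0 is a singular point because the y'-coefficient -1 - 6/x has a pole at x = 0 and the y-coefficient -1 + 2/x + 12/x^2 has a pole at x = 0.
It is a regular singular point because x P_1(x) = p(x) = -x - 6 and x^2 P_2(x) = q(x) = -x^2 + 2x + 12 are polynomials, hence analytic at x = 0.
p(0) = -6,  q(0) = 12.
Indicial equation: r(r-1) + p(0) r + q(0) = 0, i.e. r^2 + (p(0) - 1) r + q(0) = 0, i.e. r^2 - 7 r + 12 = 0.
Discriminant: (-7)^2 - 4(12) = 1, so r = (7 ± 1)/2.
Solving: r_1 = 4, r_2 = 3.

indicial: r^2 - 7 r + 12 = 0; roots r_1 = 4, r_2 = 3


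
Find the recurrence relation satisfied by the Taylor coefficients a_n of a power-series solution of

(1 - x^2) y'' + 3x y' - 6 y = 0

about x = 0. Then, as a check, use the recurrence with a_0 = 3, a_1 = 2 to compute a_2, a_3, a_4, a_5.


Substitute y = sum_n a_n x^n.
(1 - 1 x^2) y'' contributes (n+2)(n+1) a_{n+2} - n(n-1) a_n at x^n.
3 x y'(x) contributes 3 n a_n at x^n.
-6 y(x) contributes -6 a_n at x^n.
Matching x^n: (n+2)(n+1) a_{n+2} + (-n(n-1) + 3 n - 6) a_n = 0.
Thus a_{n+2} = (n(n-1) - 3 n + 6) / ((n+1)(n+2)) * a_n.

Check with a_0 = 3, a_1 = 2 (apply the recurrence for n = 0, 1, 2, 3): a_0 = 3, a_1 = 2, a_2 = 9, a_3 = 1, a_4 = 3/2, a_5 = 3/20.

a_(n+2) = (n(n-1) - 3 n + 6) / ((n+1)(n+2)) * a_n; check: a_0 = 3, a_1 = 2, a_2 = 9, a_3 = 1, a_4 = 3/2, a_5 = 3/20


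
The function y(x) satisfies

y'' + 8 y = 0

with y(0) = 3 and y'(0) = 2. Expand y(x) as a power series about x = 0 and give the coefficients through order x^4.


Ansatz: y(x) = sum_{n>=0} a_n x^n, so y'(x) = sum_{n>=1} n a_n x^(n-1) and y''(x) = sum_{n>=2} n(n-1) a_n x^(n-2).
Substitute into P(x) y'' + Q(x) y' + R(x) y = 0 with P(x) = 1, Q(x) = 0, R(x) = 8, and match powers of x.
Initial conditions: a_0 = 3, a_1 = 2.
Setting the coefficient of each power of x to zero and solving order by order (substituting the coefficients already found):
  x^0: 2 a_2 + 8 a_0 = 0  ->  2 a_2 = -8 a_0 = -24  ->  a_2 = -12
  x^1: 6 a_3 + 8 a_1 = 0  ->  6 a_3 = -8 a_1 = -16  ->  a_3 = -8/3
  x^2: 12 a_4 + 8 a_2 = 0  ->  12 a_4 = -8 a_2 = 96  ->  a_4 = 8
Truncated series: y(x) = 3 + 2 x - 12 x^2 - (8/3) x^3 + 8 x^4 + O(x^5).

a_0 = 3; a_1 = 2; a_2 = -12; a_3 = -8/3; a_4 = 8


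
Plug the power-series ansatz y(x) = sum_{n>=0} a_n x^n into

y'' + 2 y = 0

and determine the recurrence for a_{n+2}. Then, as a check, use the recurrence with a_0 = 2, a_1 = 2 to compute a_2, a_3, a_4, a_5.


Substitute y = sum_n a_n x^n into y'' + (const) y = 0.
y''(x) = sum_{n>=0} (n+2)(n+1) a_{n+2} x^n.
The ODE becomes sum_n [(n+2)(n+1) a_{n+2} + 2 a_n] x^n = 0.
Setting each coefficient to zero gives the recurrence:
  (n+2)(n+1) a_{n+2} + 2 a_n = 0,
  a_{n+2} = -2 / ((n+1)(n+2)) a_n.

Check with a_0 = 2, a_1 = 2 (apply the recurrence for n = 0, 1, 2, 3): a_0 = 2, a_1 = 2, a_2 = -2, a_3 = -2/3, a_4 = 1/3, a_5 = 1/15.

a_{n+2} = -2/((n+1)(n+2)) * a_n; check: a_0 = 2, a_1 = 2, a_2 = -2, a_3 = -2/3, a_4 = 1/3, a_5 = 1/15


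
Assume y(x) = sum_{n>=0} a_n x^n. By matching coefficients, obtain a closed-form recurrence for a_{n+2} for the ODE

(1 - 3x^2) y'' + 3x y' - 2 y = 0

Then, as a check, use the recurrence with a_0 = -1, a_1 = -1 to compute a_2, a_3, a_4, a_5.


Substitute y = sum_n a_n x^n.
(1 - 3 x^2) y'' contributes (n+2)(n+1) a_{n+2} - 3 n(n-1) a_n at x^n.
3 x y'(x) contributes 3 n a_n at x^n.
-2 y(x) contributes -2 a_n at x^n.
Matching x^n: (n+2)(n+1) a_{n+2} + (-3 n(n-1) + 3 n - 2) a_n = 0.
Thus a_{n+2} = (3 n(n-1) - 3 n + 2) / ((n+1)(n+2)) * a_n.

Check with a_0 = -1, a_1 = -1 (apply the recurrence for n = 0, 1, 2, 3): a_0 = -1, a_1 = -1, a_2 = -1, a_3 = 1/6, a_4 = -1/6, a_5 = 11/120.

a_(n+2) = (3 n(n-1) - 3 n + 2) / ((n+1)(n+2)) * a_n; check: a_0 = -1, a_1 = -1, a_2 = -1, a_3 = 1/6, a_4 = -1/6, a_5 = 11/120


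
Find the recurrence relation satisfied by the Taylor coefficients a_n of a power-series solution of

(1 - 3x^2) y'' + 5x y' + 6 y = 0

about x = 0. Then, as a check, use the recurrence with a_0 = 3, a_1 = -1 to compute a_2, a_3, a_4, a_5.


Substitute y = sum_n a_n x^n.
(1 - 3 x^2) y'' contributes (n+2)(n+1) a_{n+2} - 3 n(n-1) a_n at x^n.
5 x y'(x) contributes 5 n a_n at x^n.
6 y(x) contributes 6 a_n at x^n.
Matching x^n: (n+2)(n+1) a_{n+2} + (-3 n(n-1) + 5 n + 6) a_n = 0.
Thus a_{n+2} = (3 n(n-1) - 5 n - 6) / ((n+1)(n+2)) * a_n.

Check with a_0 = 3, a_1 = -1 (apply the recurrence for n = 0, 1, 2, 3): a_0 = 3, a_1 = -1, a_2 = -9, a_3 = 11/6, a_4 = 15/2, a_5 = -11/40.

a_(n+2) = (3 n(n-1) - 5 n - 6) / ((n+1)(n+2)) * a_n; check: a_0 = 3, a_1 = -1, a_2 = -9, a_3 = 11/6, a_4 = 15/2, a_5 = -11/40


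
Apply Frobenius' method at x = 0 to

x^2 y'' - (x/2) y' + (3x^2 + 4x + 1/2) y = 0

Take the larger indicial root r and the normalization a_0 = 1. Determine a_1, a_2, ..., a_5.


Write in Frobenius form y'' + (p(x)/x) y' + (q(x)/x^2) y = 0:
  p(x) = -1/2,  q(x) = 3x^2 + 4x + 1/2.
Indicial equation: r(r-1) + (-1/2) r + (1/2) = 0 -> roots r_1 = 1, r_2 = 1/2.
Take r = r_1 = 1. Let y(x) = x^r sum_{n>=0} a_n x^n with a_0 = 1.
Substitute y = x^r sum a_n x^n and match x^{r+n}. The recurrence is
  D(n) a_n + 4 a_{n-1} + 3 a_{n-2} = 0,  where D(n) = (r+n)(r+n-1) + (-1/2)(r+n) + (1/2).
  a_n = [-4 a_{n-1} - 3 a_{n-2}] / D(n).
Since the indicial polynomial factors as (r - r_1)(r - r_2), D(n) = (r_1 + n - r_1)(r_1 + n - r_2) = n(n + 1/2).
Evaluating step by step (a_0 = 1):
  n = 1: D(1) = 1(1 + 1/2) = 3/2; numerator = -4(1) = -4; a_1 = (-4)/(3/2) = -8/3
  n = 2: D(2) = 2(2 + 1/2) = 5; numerator = -4(-8/3) - 3(1) = 23/3; a_2 = (23/3)/(5) = 23/15
  n = 3: D(3) = 3(3 + 1/2) = 21/2; numerator = -4(23/15) - 3(-8/3) = 28/15; a_3 = (28/15)/(21/2) = 8/45
  n = 4: D(4) = 4(4 + 1/2) = 18; numerator = -4(8/45) - 3(23/15) = -239/45; a_4 = (-239/45)/(18) = -239/810
  n = 5: D(5) = 5(5 + 1/2) = 55/2; numerator = -4(-239/810) - 3(8/45) = 262/405; a_5 = (262/405)/(55/2) = 524/22275

r = 1; a_0 = 1; a_1 = -8/3; a_2 = 23/15; a_3 = 8/45; a_4 = -239/810; a_5 = 524/22275


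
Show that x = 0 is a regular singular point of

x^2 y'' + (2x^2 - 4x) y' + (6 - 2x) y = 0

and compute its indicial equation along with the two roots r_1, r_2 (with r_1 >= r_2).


Divide by x^2 to reach normal form y'' + P_1(x) y' + P_2(x) y = 0 with P_1(x) = 2 - 4/x and P_2(x) = -2/x + 6/x^2.
x = 0 is a singular point because the y'-coefficient 2 - 4/x has a pole at x = 0 and the y-coefficient -2/x + 6/x^2 has a pole at x = 0.
It is a regular singular point because x P_1(x) = p(x) = 2x - 4 and x^2 P_2(x) = q(x) = 6 - 2x are polynomials, hence analytic at x = 0.
p(0) = -4,  q(0) = 6.
Indicial equation: r(r-1) + p(0) r + q(0) = 0, i.e. r^2 + (p(0) - 1) r + q(0) = 0, i.e. r^2 - 5 r + 6 = 0.
Discriminant: (-5)^2 - 4(6) = 1, so r = (5 ± 1)/2.
Solving: r_1 = 3, r_2 = 2.

indicial: r^2 - 5 r + 6 = 0; roots r_1 = 3, r_2 = 2


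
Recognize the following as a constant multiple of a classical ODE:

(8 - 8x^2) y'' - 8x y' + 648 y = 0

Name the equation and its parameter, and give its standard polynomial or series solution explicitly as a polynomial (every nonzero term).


All three coefficients share the factor 8; dividing through by 8 gives  (1 - x^2) y'' - x y' + 81 y = 0.
This matches the Chebyshev equation (1 - x^2) y'' - x y' + n^2 y = 0 (note the -x y' term, not -2x y') with n^2 = 81, so n = 9; the polynomial solution is T_9(x).
With y = sum_k a_k x^k, matching x^k gives (k+2)(k+1) a_{k+2} = (k^2 - n^2) a_k = (k - 9)(k + 9) a_k. The right side vanishes at k = 9, so the series with the parity of 9 terminates at degree 9.
Standard normalization: leading coefficient of T_n is 2^(n-1), so a_9 = 2^8 = 256. Work downward with a_k = (k+1)(k+2) a_{k+2} / ((k - 9)(k + 9)):
  a_7 = (8)(9)(256) / ((7 - 9)(7 + 9)) = 18432/(-32) = -576
  a_5 = (6)(7)(-576) / ((5 - 9)(5 + 9)) = -24192/(-56) = 432
  a_3 = (4)(5)(432) / ((3 - 9)(3 + 9)) = 8640/(-72) = -120
  a_1 = (2)(3)(-120) / ((1 - 9)(1 + 9)) = -720/(-80) = 9
Hence T_9(x) = 256 x^9 - 576 x^7 + 432 x^5 - 120 x^3 + 9 x.

T_9(x); series = 256 x^9 - 576 x^7 + 432 x^5 - 120 x^3 + 9 x


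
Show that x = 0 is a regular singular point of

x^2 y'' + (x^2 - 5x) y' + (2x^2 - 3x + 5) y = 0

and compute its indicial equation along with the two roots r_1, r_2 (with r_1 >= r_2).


Divide by x^2 to reach normal form y'' + P_1(x) y' + P_2(x) y = 0 with P_1(x) = 1 - 5/x and P_2(x) = 2 - 3/x + 5/x^2.
x = 0 is a singular point because the y'-coefficient 1 - 5/x has a pole at x = 0 and the y-coefficient 2 - 3/x + 5/x^2 has a pole at x = 0.
It is a regular singular point because x P_1(x) = p(x) = x - 5 and x^2 P_2(x) = q(x) = 2x^2 - 3x + 5 are polynomials, hence analytic at x = 0.
p(0) = -5,  q(0) = 5.
Indicial equation: r(r-1) + p(0) r + q(0) = 0, i.e. r^2 + (p(0) - 1) r + q(0) = 0, i.e. r^2 - 6 r + 5 = 0.
Discriminant: (-6)^2 - 4(5) = 16, so r = (6 ± 4)/2.
Solving: r_1 = 5, r_2 = 1.

indicial: r^2 - 6 r + 5 = 0; roots r_1 = 5, r_2 = 1


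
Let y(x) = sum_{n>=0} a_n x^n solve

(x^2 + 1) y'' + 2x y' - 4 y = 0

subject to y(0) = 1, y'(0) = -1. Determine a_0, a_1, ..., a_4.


Ansatz: y(x) = sum_{n>=0} a_n x^n, so y'(x) = sum_{n>=1} n a_n x^(n-1) and y''(x) = sum_{n>=2} n(n-1) a_n x^(n-2).
Substitute into P(x) y'' + Q(x) y' + R(x) y = 0 with P(x) = x^2 + 1, Q(x) = 2x, R(x) = -4, and match powers of x.
Initial conditions: a_0 = 1, a_1 = -1.
Setting the coefficient of each power of x to zero and solving order by order (substituting the coefficients already found):
  x^0: 2 a_2 - 4 a_0 = 0  ->  2 a_2 = 4 a_0 = 4  ->  a_2 = 2
  x^1: 6 a_3 - 2 a_1 = 0  ->  6 a_3 = 2 a_1 = -2  ->  a_3 = -1/3
  x^2: 12 a_4 + 2 a_2 = 0  ->  12 a_4 = -2 a_2 = -4  ->  a_4 = -1/3
Truncated series: y(x) = 1 - x + 2 x^2 - (1/3) x^3 - (1/3) x^4 + O(x^5).

a_0 = 1; a_1 = -1; a_2 = 2; a_3 = -1/3; a_4 = -1/3


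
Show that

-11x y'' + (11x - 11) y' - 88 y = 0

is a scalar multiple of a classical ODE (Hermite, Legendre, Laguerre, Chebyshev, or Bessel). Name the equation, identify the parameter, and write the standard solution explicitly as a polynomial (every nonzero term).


All three coefficients share the factor -11; dividing through by -11 gives  x y'' + (1 - x) y' + 8 y = 0.
This matches the Laguerre equation x y'' + (1 - x) y' + n y = 0 with n = 8; the polynomial solution is L_8(x).
With y = sum_k a_k x^k, matching x^k gives (k+1)k a_{k+1} + (k+1) a_{k+1} - k a_k + n a_k = 0, i.e. (k+1)^2 a_{k+1} = (k - n) a_k = (k - 8) a_k. The right side vanishes at k = 8, so the series terminates at degree 8.
Standard normalization L_n(0) = 1 gives a_0 = 1. Work upward with a_{k+1} = (k - 8) a_k / (k+1)^2:
  a_1 = (0 - 8)(1) / 1^2 = -8/1 = -8
  a_2 = (1 - 8)(-8) / 2^2 = 56/4 = 14
  a_3 = (2 - 8)(14) / 3^2 = -84/9 = -28/3
  a_4 = (3 - 8)(-28/3) / 4^2 = (140/3)/16 = 35/12
  a_5 = (4 - 8)(35/12) / 5^2 = (-35/3)/25 = -7/15
  a_6 = (5 - 8)(-7/15) / 6^2 = (7/5)/36 = 7/180
  a_7 = (6 - 8)(7/180) / 7^2 = (-7/90)/49 = -1/630
  a_8 = (7 - 8)(-1/630) / 8^2 = (1/630)/64 = 1/40320
Hence L_8(x) = x^8/40320 - x^7/630 + 7 x^6/180 - 7 x^5/15 + 35 x^4/12 - 28 x^3/3 + 14 x^2 - 8 x + 1.

L_8(x); series = x^8/40320 - x^7/630 + 7 x^6/180 - 7 x^5/15 + 35 x^4/12 - 28 x^3/3 + 14 x^2 - 8 x + 1


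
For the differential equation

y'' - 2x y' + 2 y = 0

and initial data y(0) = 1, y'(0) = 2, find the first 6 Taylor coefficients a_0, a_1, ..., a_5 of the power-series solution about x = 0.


Ansatz: y(x) = sum_{n>=0} a_n x^n, so y'(x) = sum_{n>=1} n a_n x^(n-1) and y''(x) = sum_{n>=2} n(n-1) a_n x^(n-2).
Substitute into P(x) y'' + Q(x) y' + R(x) y = 0 with P(x) = 1, Q(x) = -2x, R(x) = 2, and match powers of x.
Initial conditions: a_0 = 1, a_1 = 2.
Setting the coefficient of each power of x to zero and solving order by order (substituting the coefficients already found):
  x^0: 2 a_2 + 2 a_0 = 0  ->  2 a_2 = -2 a_0 = -2  ->  a_2 = -1
  x^1: 6 a_3 = 0  ->  a_3 = 0
  x^2: 12 a_4 - 2 a_2 = 0  ->  12 a_4 = 2 a_2 = -2  ->  a_4 = -1/6
  x^3: 20 a_5 - 4 a_3 = 0  ->  20 a_5 = 4 a_3 = 0  ->  a_5 = 0
Truncated series: y(x) = 1 + 2 x - x^2 - (1/6) x^4 + O(x^6).

a_0 = 1; a_1 = 2; a_2 = -1; a_3 = 0; a_4 = -1/6; a_5 = 0


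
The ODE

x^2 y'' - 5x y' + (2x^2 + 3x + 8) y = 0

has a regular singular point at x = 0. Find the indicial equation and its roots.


Divide by x^2 to reach normal form y'' + P_1(x) y' + P_2(x) y = 0 with P_1(x) = -5/x and P_2(x) = 2 + 3/x + 8/x^2.
x = 0 is a singular point because the y'-coefficient -5/x has a pole at x = 0 and the y-coefficient 2 + 3/x + 8/x^2 has a pole at x = 0.
It is a regular singular point because x P_1(x) = p(x) = -5 and x^2 P_2(x) = q(x) = 2x^2 + 3x + 8 are polynomials, hence analytic at x = 0.
p(0) = -5,  q(0) = 8.
Indicial equation: r(r-1) + p(0) r + q(0) = 0, i.e. r^2 + (p(0) - 1) r + q(0) = 0, i.e. r^2 - 6 r + 8 = 0.
Discriminant: (-6)^2 - 4(8) = 4, so r = (6 ± 2)/2.
Solving: r_1 = 4, r_2 = 2.

indicial: r^2 - 6 r + 8 = 0; roots r_1 = 4, r_2 = 2


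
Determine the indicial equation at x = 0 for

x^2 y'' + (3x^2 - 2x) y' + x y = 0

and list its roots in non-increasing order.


Divide by x^2 to reach normal form y'' + P_1(x) y' + P_2(x) y = 0 with P_1(x) = 3 - 2/x and P_2(x) = 1/x.
x = 0 is a singular point because the y'-coefficient 3 - 2/x has a pole at x = 0 and the y-coefficient 1/x has a pole at x = 0.
It is a regular singular point because x P_1(x) = p(x) = 3x - 2 and x^2 P_2(x) = q(x) = x are polynomials, hence analytic at x = 0.
p(0) = -2,  q(0) = 0.
Indicial equation: r(r-1) + p(0) r + q(0) = 0, i.e. r^2 + (p(0) - 1) r + q(0) = 0, i.e. r^2 - 3 r = 0.
Discriminant: (-3)^2 - 4(0) = 9, so r = (3 ± 3)/2.
Solving: r_1 = 3, r_2 = 0.

indicial: r^2 - 3 r = 0; roots r_1 = 3, r_2 = 0


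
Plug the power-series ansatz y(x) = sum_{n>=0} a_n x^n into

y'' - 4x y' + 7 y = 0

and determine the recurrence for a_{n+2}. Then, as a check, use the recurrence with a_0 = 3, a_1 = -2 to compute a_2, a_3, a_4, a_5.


Substitute y = sum_n a_n x^n.
y''(x) has coefficient (n+2)(n+1) a_{n+2} at x^n;
-4 x y'(x) has coefficient -4 n a_n at x^n (shift);
7 y(x) has coefficient 7 a_n at x^n.
Matching x^n: (n+2)(n+1) a_{n+2} + (-4n + 7) a_n = 0.
Thus a_{n+2} = (4n - 7) / ((n+1)(n+2)) * a_n.

Check with a_0 = 3, a_1 = -2 (apply the recurrence for n = 0, 1, 2, 3): a_0 = 3, a_1 = -2, a_2 = -21/2, a_3 = 1, a_4 = -7/8, a_5 = 1/4.

a_(n+2) = (4n - 7) / ((n+1)(n+2)) * a_n; check: a_0 = 3, a_1 = -2, a_2 = -21/2, a_3 = 1, a_4 = -7/8, a_5 = 1/4


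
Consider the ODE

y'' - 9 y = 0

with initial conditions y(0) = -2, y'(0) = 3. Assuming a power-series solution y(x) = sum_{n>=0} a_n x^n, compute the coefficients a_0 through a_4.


Ansatz: y(x) = sum_{n>=0} a_n x^n, so y'(x) = sum_{n>=1} n a_n x^(n-1) and y''(x) = sum_{n>=2} n(n-1) a_n x^(n-2).
Substitute into P(x) y'' + Q(x) y' + R(x) y = 0 with P(x) = 1, Q(x) = 0, R(x) = -9, and match powers of x.
Initial conditions: a_0 = -2, a_1 = 3.
Setting the coefficient of each power of x to zero and solving order by order (substituting the coefficients already found):
  x^0: 2 a_2 - 9 a_0 = 0  ->  2 a_2 = 9 a_0 = -18  ->  a_2 = -9
  x^1: 6 a_3 - 9 a_1 = 0  ->  6 a_3 = 9 a_1 = 27  ->  a_3 = 9/2
  x^2: 12 a_4 - 9 a_2 = 0  ->  12 a_4 = 9 a_2 = -81  ->  a_4 = -27/4
Truncated series: y(x) = -2 + 3 x - 9 x^2 + (9/2) x^3 - (27/4) x^4 + O(x^5).

a_0 = -2; a_1 = 3; a_2 = -9; a_3 = 9/2; a_4 = -27/4


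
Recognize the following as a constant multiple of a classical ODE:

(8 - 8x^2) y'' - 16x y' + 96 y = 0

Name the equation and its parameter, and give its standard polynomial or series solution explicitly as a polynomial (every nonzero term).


All three coefficients share the factor 8; dividing through by 8 gives  (1 - x^2) y'' - 2x y' + 12 y = 0.
This matches the Legendre equation (1 - x^2) y'' - 2x y' + n(n+1) y = 0 (note the -2x y' term) with n(n+1) = 12, so n = 3; the polynomial solution is P_3(x).
With y = sum_k a_k x^k, matching x^k gives (k+2)(k+1) a_{k+2} = [k(k+1) - n(n+1)] a_k = (k - 3)(k + 4) a_k. The right side vanishes at k = 3, so the series with the parity of 3 terminates at degree 3.
Standard normalization (P_n(1) = 1): leading coefficient (2n)!/(2^n (n!)^2) = 720/(8*36) = 5/2, so a_3 = 5/2. Work downward with a_k = (k+1)(k+2) a_{k+2} / ((k - 3)(k + 4)):
  a_1 = (2)(3)(5/2) / ((1 - 3)(1 + 4)) = 15/(-10) = -3/2
Hence P_3(x) = 5 x^3/2 - 3 x/2.

P_3(x); series = 5 x^3/2 - 3 x/2


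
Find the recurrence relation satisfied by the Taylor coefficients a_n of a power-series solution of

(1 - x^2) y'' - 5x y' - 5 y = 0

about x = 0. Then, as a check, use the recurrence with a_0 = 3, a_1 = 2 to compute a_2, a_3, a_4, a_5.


Substitute y = sum_n a_n x^n.
(1 - 1 x^2) y'' contributes (n+2)(n+1) a_{n+2} - n(n-1) a_n at x^n.
-5 x y'(x) contributes -5 n a_n at x^n.
-5 y(x) contributes -5 a_n at x^n.
Matching x^n: (n+2)(n+1) a_{n+2} + (-n(n-1) - 5 n - 5) a_n = 0.
Thus a_{n+2} = (n(n-1) + 5 n + 5) / ((n+1)(n+2)) * a_n.

Check with a_0 = 3, a_1 = 2 (apply the recurrence for n = 0, 1, 2, 3): a_0 = 3, a_1 = 2, a_2 = 15/2, a_3 = 10/3, a_4 = 85/8, a_5 = 13/3.

a_(n+2) = (n(n-1) + 5 n + 5) / ((n+1)(n+2)) * a_n; check: a_0 = 3, a_1 = 2, a_2 = 15/2, a_3 = 10/3, a_4 = 85/8, a_5 = 13/3


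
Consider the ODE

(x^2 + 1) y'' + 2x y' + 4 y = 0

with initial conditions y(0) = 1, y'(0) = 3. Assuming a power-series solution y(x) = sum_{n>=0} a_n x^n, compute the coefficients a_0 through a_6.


Ansatz: y(x) = sum_{n>=0} a_n x^n, so y'(x) = sum_{n>=1} n a_n x^(n-1) and y''(x) = sum_{n>=2} n(n-1) a_n x^(n-2).
Substitute into P(x) y'' + Q(x) y' + R(x) y = 0 with P(x) = x^2 + 1, Q(x) = 2x, R(x) = 4, and match powers of x.
Initial conditions: a_0 = 1, a_1 = 3.
Setting the coefficient of each power of x to zero and solving order by order (substituting the coefficients already found):
  x^0: 2 a_2 + 4 a_0 = 0  ->  2 a_2 = -4 a_0 = -4  ->  a_2 = -2
  x^1: 6 a_3 + 6 a_1 = 0  ->  6 a_3 = -6 a_1 = -18  ->  a_3 = -3
  x^2: 12 a_4 + 10 a_2 = 0  ->  12 a_4 = -10 a_2 = 20  ->  a_4 = 5/3
  x^3: 20 a_5 + 16 a_3 = 0  ->  20 a_5 = -16 a_3 = 48  ->  a_5 = 12/5
  x^4: 30 a_6 + 24 a_4 = 0  ->  30 a_6 = -24 a_4 = -40  ->  a_6 = -4/3
Truncated series: y(x) = 1 + 3 x - 2 x^2 - 3 x^3 + (5/3) x^4 + (12/5) x^5 - (4/3) x^6 + O(x^7).

a_0 = 1; a_1 = 3; a_2 = -2; a_3 = -3; a_4 = 5/3; a_5 = 12/5; a_6 = -4/3


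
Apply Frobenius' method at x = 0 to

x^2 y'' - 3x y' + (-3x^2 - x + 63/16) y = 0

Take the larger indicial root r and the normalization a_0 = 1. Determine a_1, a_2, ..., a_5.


Write in Frobenius form y'' + (p(x)/x) y' + (q(x)/x^2) y = 0:
  p(x) = -3,  q(x) = -3x^2 - x + 63/16.
Indicial equation: r(r-1) + (-3) r + (63/16) = 0 -> roots r_1 = 9/4, r_2 = 7/4.
Take r = r_1 = 9/4. Let y(x) = x^r sum_{n>=0} a_n x^n with a_0 = 1.
Substitute y = x^r sum a_n x^n and match x^{r+n}. The recurrence is
  D(n) a_n - 1 a_{n-1} - 3 a_{n-2} = 0,  where D(n) = (r+n)(r+n-1) + (-3)(r+n) + (63/16).
  a_n = [1 a_{n-1} + 3 a_{n-2}] / D(n).
Since the indicial polynomial factors as (r - r_1)(r - r_2), D(n) = (r_1 + n - r_1)(r_1 + n - r_2) = n(n + 1/2).
Evaluating step by step (a_0 = 1):
  n = 1: D(1) = 1(1 + 1/2) = 3/2; numerator = 1(1) = 1; a_1 = (1)/(3/2) = 2/3
  n = 2: D(2) = 2(2 + 1/2) = 5; numerator = 1(2/3) + 3(1) = 11/3; a_2 = (11/3)/(5) = 11/15
  n = 3: D(3) = 3(3 + 1/2) = 21/2; numerator = 1(11/15) + 3(2/3) = 41/15; a_3 = (41/15)/(21/2) = 82/315
  n = 4: D(4) = 4(4 + 1/2) = 18; numerator = 1(82/315) + 3(11/15) = 155/63; a_4 = (155/63)/(18) = 155/1134
  n = 5: D(5) = 5(5 + 1/2) = 55/2; numerator = 1(155/1134) + 3(82/315) = 5203/5670; a_5 = (5203/5670)/(55/2) = 473/14175

r = 9/4; a_0 = 1; a_1 = 2/3; a_2 = 11/15; a_3 = 82/315; a_4 = 155/1134; a_5 = 473/14175


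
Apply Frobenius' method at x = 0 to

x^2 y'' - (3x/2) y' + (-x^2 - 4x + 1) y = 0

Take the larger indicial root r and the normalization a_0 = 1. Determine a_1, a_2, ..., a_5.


Write in Frobenius form y'' + (p(x)/x) y' + (q(x)/x^2) y = 0:
  p(x) = -3/2,  q(x) = -x^2 - 4x + 1.
Indicial equation: r(r-1) + (-3/2) r + (1) = 0 -> roots r_1 = 2, r_2 = 1/2.
Take r = r_1 = 2. Let y(x) = x^r sum_{n>=0} a_n x^n with a_0 = 1.
Substitute y = x^r sum a_n x^n and match x^{r+n}. The recurrence is
  D(n) a_n - 4 a_{n-1} - 1 a_{n-2} = 0,  where D(n) = (r+n)(r+n-1) + (-3/2)(r+n) + (1).
  a_n = [4 a_{n-1} + 1 a_{n-2}] / D(n).
Since the indicial polynomial factors as (r - r_1)(r - r_2), D(n) = (r_1 + n - r_1)(r_1 + n - r_2) = n(n + 3/2).
Evaluating step by step (a_0 = 1):
  n = 1: D(1) = 1(1 + 3/2) = 5/2; numerator = 4(1) = 4; a_1 = (4)/(5/2) = 8/5
  n = 2: D(2) = 2(2 + 3/2) = 7; numerator = 4(8/5) + 1(1) = 37/5; a_2 = (37/5)/(7) = 37/35
  n = 3: D(3) = 3(3 + 3/2) = 27/2; numerator = 4(37/35) + 1(8/5) = 204/35; a_3 = (204/35)/(27/2) = 136/315
  n = 4: D(4) = 4(4 + 3/2) = 22; numerator = 4(136/315) + 1(37/35) = 877/315; a_4 = (877/315)/(22) = 877/6930
  n = 5: D(5) = 5(5 + 3/2) = 65/2; numerator = 4(877/6930) + 1(136/315) = 650/693; a_5 = (650/693)/(65/2) = 20/693

r = 2; a_0 = 1; a_1 = 8/5; a_2 = 37/35; a_3 = 136/315; a_4 = 877/6930; a_5 = 20/693


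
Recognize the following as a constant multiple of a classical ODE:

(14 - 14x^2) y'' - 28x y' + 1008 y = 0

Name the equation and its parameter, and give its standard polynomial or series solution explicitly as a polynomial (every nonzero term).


All three coefficients share the factor 14; dividing through by 14 gives  (1 - x^2) y'' - 2x y' + 72 y = 0.
This matches the Legendre equation (1 - x^2) y'' - 2x y' + n(n+1) y = 0 (note the -2x y' term) with n(n+1) = 72, so n = 8; the polynomial solution is P_8(x).
With y = sum_k a_k x^k, matching x^k gives (k+2)(k+1) a_{k+2} = [k(k+1) - n(n+1)] a_k = (k - 8)(k + 9) a_k. The right side vanishes at k = 8, so the series with the parity of 8 terminates at degree 8.
Standard normalization (P_n(1) = 1): leading coefficient (2n)!/(2^n (n!)^2) = 20922789888000/(256*1625702400) = 6435/128, so a_8 = 6435/128. Work downward with a_k = (k+1)(k+2) a_{k+2} / ((k - 8)(k + 9)):
  a_6 = (7)(8)(6435/128) / ((6 - 8)(6 + 9)) = (45045/16)/(-30) = -3003/32
  a_4 = (5)(6)(-3003/32) / ((4 - 8)(4 + 9)) = (-45045/16)/(-52) = 3465/64
  a_2 = (3)(4)(3465/64) / ((2 - 8)(2 + 9)) = (10395/16)/(-66) = -315/32
  a_0 = (1)(2)(-315/32) / ((0 - 8)(0 + 9)) = (-315/16)/(-72) = 35/128
Hence P_8(x) = 6435 x^8/128 - 3003 x^6/32 + 3465 x^4/64 - 315 x^2/32 + 35/128.

P_8(x); series = 6435 x^8/128 - 3003 x^6/32 + 3465 x^4/64 - 315 x^2/32 + 35/128


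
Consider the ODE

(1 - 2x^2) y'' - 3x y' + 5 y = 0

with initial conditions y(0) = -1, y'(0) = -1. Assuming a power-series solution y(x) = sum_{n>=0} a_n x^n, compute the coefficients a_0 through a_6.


Ansatz: y(x) = sum_{n>=0} a_n x^n, so y'(x) = sum_{n>=1} n a_n x^(n-1) and y''(x) = sum_{n>=2} n(n-1) a_n x^(n-2).
Substitute into P(x) y'' + Q(x) y' + R(x) y = 0 with P(x) = 1 - 2x^2, Q(x) = -3x, R(x) = 5, and match powers of x.
Initial conditions: a_0 = -1, a_1 = -1.
Setting the coefficient of each power of x to zero and solving order by order (substituting the coefficients already found):
  x^0: 2 a_2 + 5 a_0 = 0  ->  2 a_2 = -5 a_0 = 5  ->  a_2 = 5/2
  x^1: 6 a_3 + 2 a_1 = 0  ->  6 a_3 = -2 a_1 = 2  ->  a_3 = 1/3
  x^2: 12 a_4 - 5 a_2 = 0  ->  12 a_4 = 5 a_2 = 25/2  ->  a_4 = 25/24
  x^3: 20 a_5 - 16 a_3 = 0  ->  20 a_5 = 16 a_3 = 16/3  ->  a_5 = 4/15
  x^4: 30 a_6 - 31 a_4 = 0  ->  30 a_6 = 31 a_4 = 775/24  ->  a_6 = 155/144
Truncated series: y(x) = -1 - x + (5/2) x^2 + (1/3) x^3 + (25/24) x^4 + (4/15) x^5 + (155/144) x^6 + O(x^7).

a_0 = -1; a_1 = -1; a_2 = 5/2; a_3 = 1/3; a_4 = 25/24; a_5 = 4/15; a_6 = 155/144


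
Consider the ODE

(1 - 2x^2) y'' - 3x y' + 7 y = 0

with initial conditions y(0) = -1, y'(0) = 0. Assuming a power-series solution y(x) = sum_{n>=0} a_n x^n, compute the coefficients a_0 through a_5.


Ansatz: y(x) = sum_{n>=0} a_n x^n, so y'(x) = sum_{n>=1} n a_n x^(n-1) and y''(x) = sum_{n>=2} n(n-1) a_n x^(n-2).
Substitute into P(x) y'' + Q(x) y' + R(x) y = 0 with P(x) = 1 - 2x^2, Q(x) = -3x, R(x) = 7, and match powers of x.
Initial conditions: a_0 = -1, a_1 = 0.
Setting the coefficient of each power of x to zero and solving order by order (substituting the coefficients already found):
  x^0: 2 a_2 + 7 a_0 = 0  ->  2 a_2 = -7 a_0 = 7  ->  a_2 = 7/2
  x^1: 6 a_3 + 4 a_1 = 0  ->  6 a_3 = -4 a_1 = 0  ->  a_3 = 0
  x^2: 12 a_4 - 3 a_2 = 0  ->  12 a_4 = 3 a_2 = 21/2  ->  a_4 = 7/8
  x^3: 20 a_5 - 14 a_3 = 0  ->  20 a_5 = 14 a_3 = 0  ->  a_5 = 0
Truncated series: y(x) = -1 + (7/2) x^2 + (7/8) x^4 + O(x^6).

a_0 = -1; a_1 = 0; a_2 = 7/2; a_3 = 0; a_4 = 7/8; a_5 = 0


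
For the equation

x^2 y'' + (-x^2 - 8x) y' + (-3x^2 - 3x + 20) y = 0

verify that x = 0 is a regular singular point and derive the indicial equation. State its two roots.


Divide by x^2 to reach normal form y'' + P_1(x) y' + P_2(x) y = 0 with P_1(x) = -1 - 8/x and P_2(x) = -3 - 3/x + 20/x^2.
x = 0 is a singular point because the y'-coefficient -1 - 8/x has a pole at x = 0 and the y-coefficient -3 - 3/x + 20/x^2 has a pole at x = 0.
It is a regular singular point because x P_1(x) = p(x) = -x - 8 and x^2 P_2(x) = q(x) = -3x^2 - 3x + 20 are polynomials, hence analytic at x = 0.
p(0) = -8,  q(0) = 20.
Indicial equation: r(r-1) + p(0) r + q(0) = 0, i.e. r^2 + (p(0) - 1) r + q(0) = 0, i.e. r^2 - 9 r + 20 = 0.
Discriminant: (-9)^2 - 4(20) = 1, so r = (9 ± 1)/2.
Solving: r_1 = 5, r_2 = 4.

indicial: r^2 - 9 r + 20 = 0; roots r_1 = 5, r_2 = 4


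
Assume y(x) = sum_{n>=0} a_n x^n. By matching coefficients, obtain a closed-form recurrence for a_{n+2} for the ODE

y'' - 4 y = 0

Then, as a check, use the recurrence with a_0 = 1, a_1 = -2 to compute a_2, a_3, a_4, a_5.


Substitute y = sum_n a_n x^n into y'' + (const) y = 0.
y''(x) = sum_{n>=0} (n+2)(n+1) a_{n+2} x^n.
The ODE becomes sum_n [(n+2)(n+1) a_{n+2} - 4 a_n] x^n = 0.
Setting each coefficient to zero gives the recurrence:
  (n+2)(n+1) a_{n+2} - 4 a_n = 0,
  a_{n+2} = 4 / ((n+1)(n+2)) a_n.

Check with a_0 = 1, a_1 = -2 (apply the recurrence for n = 0, 1, 2, 3): a_0 = 1, a_1 = -2, a_2 = 2, a_3 = -4/3, a_4 = 2/3, a_5 = -4/15.

a_{n+2} = 4/((n+1)(n+2)) * a_n; check: a_0 = 1, a_1 = -2, a_2 = 2, a_3 = -4/3, a_4 = 2/3, a_5 = -4/15


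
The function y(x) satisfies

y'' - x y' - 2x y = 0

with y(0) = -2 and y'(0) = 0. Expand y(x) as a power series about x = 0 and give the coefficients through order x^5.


Ansatz: y(x) = sum_{n>=0} a_n x^n, so y'(x) = sum_{n>=1} n a_n x^(n-1) and y''(x) = sum_{n>=2} n(n-1) a_n x^(n-2).
Substitute into P(x) y'' + Q(x) y' + R(x) y = 0 with P(x) = 1, Q(x) = -x, R(x) = -2x, and match powers of x.
Initial conditions: a_0 = -2, a_1 = 0.
Setting the coefficient of each power of x to zero and solving order by order (substituting the coefficients already found):
  x^0: 2 a_2 = 0  ->  a_2 = 0
  x^1: 6 a_3 - a_1 - 2 a_0 = 0  ->  6 a_3 = a_1 + 2 a_0 = -4  ->  a_3 = -2/3
  x^2: 12 a_4 - 2 a_2 - 2 a_1 = 0  ->  12 a_4 = 2 a_2 + 2 a_1 = 0  ->  a_4 = 0
  x^3: 20 a_5 - 3 a_3 - 2 a_2 = 0  ->  20 a_5 = 3 a_3 + 2 a_2 = -2  ->  a_5 = -1/10
Truncated series: y(x) = -2 - (2/3) x^3 - (1/10) x^5 + O(x^6).

a_0 = -2; a_1 = 0; a_2 = 0; a_3 = -2/3; a_4 = 0; a_5 = -1/10


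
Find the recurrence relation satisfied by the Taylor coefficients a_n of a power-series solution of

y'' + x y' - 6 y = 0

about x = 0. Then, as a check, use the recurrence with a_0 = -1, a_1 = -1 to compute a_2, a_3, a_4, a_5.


Substitute y = sum_n a_n x^n.
y''(x) has coefficient (n+2)(n+1) a_{n+2} at x^n;
x y'(x) has coefficient n a_n at x^n (shift);
-6 y(x) has coefficient -6 a_n at x^n.
Matching x^n: (n+2)(n+1) a_{n+2} + (n - 6) a_n = 0.
Thus a_{n+2} = (-n + 6) / ((n+1)(n+2)) * a_n.

Check with a_0 = -1, a_1 = -1 (apply the recurrence for n = 0, 1, 2, 3): a_0 = -1, a_1 = -1, a_2 = -3, a_3 = -5/6, a_4 = -1, a_5 = -1/8.

a_(n+2) = (-n + 6) / ((n+1)(n+2)) * a_n; check: a_0 = -1, a_1 = -1, a_2 = -3, a_3 = -5/6, a_4 = -1, a_5 = -1/8


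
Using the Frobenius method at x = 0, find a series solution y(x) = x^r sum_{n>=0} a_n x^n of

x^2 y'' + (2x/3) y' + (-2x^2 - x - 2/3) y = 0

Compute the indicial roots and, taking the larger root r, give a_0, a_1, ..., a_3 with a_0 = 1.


Write in Frobenius form y'' + (p(x)/x) y' + (q(x)/x^2) y = 0:
  p(x) = 2/3,  q(x) = -2x^2 - x - 2/3.
Indicial equation: r(r-1) + (2/3) r + (-2/3) = 0 -> roots r_1 = 1, r_2 = -2/3.
Take r = r_1 = 1. Let y(x) = x^r sum_{n>=0} a_n x^n with a_0 = 1.
Substitute y = x^r sum a_n x^n and match x^{r+n}. The recurrence is
  D(n) a_n - 1 a_{n-1} - 2 a_{n-2} = 0,  where D(n) = (r+n)(r+n-1) + (2/3)(r+n) + (-2/3).
  a_n = [1 a_{n-1} + 2 a_{n-2}] / D(n).
Since the indicial polynomial factors as (r - r_1)(r - r_2), D(n) = (r_1 + n - r_1)(r_1 + n - r_2) = n(n + 5/3).
Evaluating step by step (a_0 = 1):
  n = 1: D(1) = 1(1 + 5/3) = 8/3; numerator = 1(1) = 1; a_1 = (1)/(8/3) = 3/8
  n = 2: D(2) = 2(2 + 5/3) = 22/3; numerator = 1(3/8) + 2(1) = 19/8; a_2 = (19/8)/(22/3) = 57/176
  n = 3: D(3) = 3(3 + 5/3) = 14; numerator = 1(57/176) + 2(3/8) = 189/176; a_3 = (189/176)/(14) = 27/352

r = 1; a_0 = 1; a_1 = 3/8; a_2 = 57/176; a_3 = 27/352


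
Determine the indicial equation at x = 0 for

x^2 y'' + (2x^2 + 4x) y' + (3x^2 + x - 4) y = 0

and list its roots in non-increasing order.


Divide by x^2 to reach normal form y'' + P_1(x) y' + P_2(x) y = 0 with P_1(x) = 2 + 4/x and P_2(x) = 3 + 1/x - 4/x^2.
x = 0 is a singular point because the y'-coefficient 2 + 4/x has a pole at x = 0 and the y-coefficient 3 + 1/x - 4/x^2 has a pole at x = 0.
It is a regular singular point because x P_1(x) = p(x) = 2x + 4 and x^2 P_2(x) = q(x) = 3x^2 + x - 4 are polynomials, hence analytic at x = 0.
p(0) = 4,  q(0) = -4.
Indicial equation: r(r-1) + p(0) r + q(0) = 0, i.e. r^2 + (p(0) - 1) r + q(0) = 0, i.e. r^2 + 3 r - 4 = 0.
Discriminant: (3)^2 - 4(-4) = 25, so r = (-3 ± 5)/2.
Solving: r_1 = 1, r_2 = -4.

indicial: r^2 + 3 r - 4 = 0; roots r_1 = 1, r_2 = -4


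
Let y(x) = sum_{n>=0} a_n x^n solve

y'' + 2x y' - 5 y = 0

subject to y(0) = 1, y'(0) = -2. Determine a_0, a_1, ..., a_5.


Ansatz: y(x) = sum_{n>=0} a_n x^n, so y'(x) = sum_{n>=1} n a_n x^(n-1) and y''(x) = sum_{n>=2} n(n-1) a_n x^(n-2).
Substitute into P(x) y'' + Q(x) y' + R(x) y = 0 with P(x) = 1, Q(x) = 2x, R(x) = -5, and match powers of x.
Initial conditions: a_0 = 1, a_1 = -2.
Setting the coefficient of each power of x to zero and solving order by order (substituting the coefficients already found):
  x^0: 2 a_2 - 5 a_0 = 0  ->  2 a_2 = 5 a_0 = 5  ->  a_2 = 5/2
  x^1: 6 a_3 - 3 a_1 = 0  ->  6 a_3 = 3 a_1 = -6  ->  a_3 = -1
  x^2: 12 a_4 - a_2 = 0  ->  12 a_4 = a_2 = 5/2  ->  a_4 = 5/24
  x^3: 20 a_5 + a_3 = 0  ->  20 a_5 = -a_3 = 1  ->  a_5 = 1/20
Truncated series: y(x) = 1 - 2 x + (5/2) x^2 - x^3 + (5/24) x^4 + (1/20) x^5 + O(x^6).

a_0 = 1; a_1 = -2; a_2 = 5/2; a_3 = -1; a_4 = 5/24; a_5 = 1/20
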